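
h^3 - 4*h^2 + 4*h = h*(h - 2)^2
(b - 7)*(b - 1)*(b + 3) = b^3 - 5*b^2 - 17*b + 21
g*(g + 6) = g^2 + 6*g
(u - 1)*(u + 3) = u^2 + 2*u - 3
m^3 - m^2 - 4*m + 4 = (m - 2)*(m - 1)*(m + 2)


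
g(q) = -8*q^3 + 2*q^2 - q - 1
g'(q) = -24*q^2 + 4*q - 1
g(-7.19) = 3083.14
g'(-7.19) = -1270.47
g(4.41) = -652.64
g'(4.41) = -450.11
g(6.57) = -2189.99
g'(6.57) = -1010.68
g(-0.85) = 6.21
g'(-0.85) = -21.74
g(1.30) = -16.50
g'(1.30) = -36.36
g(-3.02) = 240.61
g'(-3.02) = -231.97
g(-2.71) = 175.62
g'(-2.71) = -188.10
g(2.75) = -155.00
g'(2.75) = -171.50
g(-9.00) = 6002.00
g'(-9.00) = -1981.00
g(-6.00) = 1805.00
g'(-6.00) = -889.00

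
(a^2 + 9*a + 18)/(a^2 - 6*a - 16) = (a^2 + 9*a + 18)/(a^2 - 6*a - 16)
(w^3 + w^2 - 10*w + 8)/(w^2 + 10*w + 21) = (w^3 + w^2 - 10*w + 8)/(w^2 + 10*w + 21)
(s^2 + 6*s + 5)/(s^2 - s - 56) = (s^2 + 6*s + 5)/(s^2 - s - 56)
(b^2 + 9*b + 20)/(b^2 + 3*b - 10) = (b + 4)/(b - 2)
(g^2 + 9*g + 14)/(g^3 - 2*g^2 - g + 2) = (g^2 + 9*g + 14)/(g^3 - 2*g^2 - g + 2)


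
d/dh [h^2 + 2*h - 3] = 2*h + 2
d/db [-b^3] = -3*b^2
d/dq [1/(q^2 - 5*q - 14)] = (5 - 2*q)/(-q^2 + 5*q + 14)^2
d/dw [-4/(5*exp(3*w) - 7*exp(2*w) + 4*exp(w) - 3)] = (60*exp(2*w) - 56*exp(w) + 16)*exp(w)/(5*exp(3*w) - 7*exp(2*w) + 4*exp(w) - 3)^2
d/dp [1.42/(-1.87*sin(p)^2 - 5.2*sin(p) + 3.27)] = (5.3108*sin(p) + 7.384)*cos(p)/(1.87*sin(p)^2 + 5.2*sin(p) - 3.27)^2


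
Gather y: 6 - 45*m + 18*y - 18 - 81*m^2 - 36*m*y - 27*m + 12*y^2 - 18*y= -81*m^2 - 36*m*y - 72*m + 12*y^2 - 12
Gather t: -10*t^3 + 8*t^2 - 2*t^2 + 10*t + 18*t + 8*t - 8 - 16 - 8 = -10*t^3 + 6*t^2 + 36*t - 32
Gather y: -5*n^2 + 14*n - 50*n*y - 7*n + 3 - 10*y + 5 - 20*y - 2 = -5*n^2 + 7*n + y*(-50*n - 30) + 6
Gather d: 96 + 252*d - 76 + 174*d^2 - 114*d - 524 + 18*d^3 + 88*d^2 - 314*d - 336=18*d^3 + 262*d^2 - 176*d - 840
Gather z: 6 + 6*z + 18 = 6*z + 24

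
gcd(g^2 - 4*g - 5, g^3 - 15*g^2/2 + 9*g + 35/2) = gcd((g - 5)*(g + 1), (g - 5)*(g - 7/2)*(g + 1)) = g^2 - 4*g - 5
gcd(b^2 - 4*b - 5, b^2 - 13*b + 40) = b - 5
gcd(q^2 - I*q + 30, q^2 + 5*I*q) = q + 5*I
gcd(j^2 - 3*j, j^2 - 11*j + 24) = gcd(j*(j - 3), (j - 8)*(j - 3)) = j - 3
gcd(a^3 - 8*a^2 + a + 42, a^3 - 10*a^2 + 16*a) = 1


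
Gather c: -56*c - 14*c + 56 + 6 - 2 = 60 - 70*c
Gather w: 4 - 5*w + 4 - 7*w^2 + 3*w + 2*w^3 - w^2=2*w^3 - 8*w^2 - 2*w + 8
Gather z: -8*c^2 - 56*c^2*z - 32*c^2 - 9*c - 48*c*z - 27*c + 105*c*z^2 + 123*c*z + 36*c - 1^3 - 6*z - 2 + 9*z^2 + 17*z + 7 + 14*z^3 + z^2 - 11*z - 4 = -40*c^2 + 14*z^3 + z^2*(105*c + 10) + z*(-56*c^2 + 75*c)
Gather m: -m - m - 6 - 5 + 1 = -2*m - 10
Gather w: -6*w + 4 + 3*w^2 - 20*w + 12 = 3*w^2 - 26*w + 16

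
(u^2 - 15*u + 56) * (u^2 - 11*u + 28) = u^4 - 26*u^3 + 249*u^2 - 1036*u + 1568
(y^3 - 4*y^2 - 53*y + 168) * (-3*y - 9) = -3*y^4 + 3*y^3 + 195*y^2 - 27*y - 1512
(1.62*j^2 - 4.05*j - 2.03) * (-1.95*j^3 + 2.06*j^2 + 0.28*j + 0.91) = -3.159*j^5 + 11.2347*j^4 - 3.9309*j^3 - 3.8416*j^2 - 4.2539*j - 1.8473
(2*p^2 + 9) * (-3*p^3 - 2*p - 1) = -6*p^5 - 31*p^3 - 2*p^2 - 18*p - 9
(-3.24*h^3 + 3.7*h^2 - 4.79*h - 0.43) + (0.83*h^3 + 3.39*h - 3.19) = -2.41*h^3 + 3.7*h^2 - 1.4*h - 3.62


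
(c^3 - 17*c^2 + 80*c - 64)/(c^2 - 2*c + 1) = (c^2 - 16*c + 64)/(c - 1)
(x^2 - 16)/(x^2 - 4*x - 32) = (x - 4)/(x - 8)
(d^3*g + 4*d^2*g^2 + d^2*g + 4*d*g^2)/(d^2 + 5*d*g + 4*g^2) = d*g*(d + 1)/(d + g)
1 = 1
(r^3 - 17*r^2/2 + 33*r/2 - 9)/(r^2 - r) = r - 15/2 + 9/r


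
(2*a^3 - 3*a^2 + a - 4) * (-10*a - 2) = -20*a^4 + 26*a^3 - 4*a^2 + 38*a + 8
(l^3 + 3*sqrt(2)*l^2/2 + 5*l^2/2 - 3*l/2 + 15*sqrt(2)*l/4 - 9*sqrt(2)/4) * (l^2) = l^5 + 3*sqrt(2)*l^4/2 + 5*l^4/2 - 3*l^3/2 + 15*sqrt(2)*l^3/4 - 9*sqrt(2)*l^2/4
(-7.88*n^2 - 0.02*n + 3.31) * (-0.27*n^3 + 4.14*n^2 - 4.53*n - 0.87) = 2.1276*n^5 - 32.6178*n^4 + 34.7199*n^3 + 20.6496*n^2 - 14.9769*n - 2.8797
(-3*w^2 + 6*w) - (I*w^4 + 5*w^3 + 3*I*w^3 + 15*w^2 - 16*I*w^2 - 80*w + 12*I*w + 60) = -I*w^4 - 5*w^3 - 3*I*w^3 - 18*w^2 + 16*I*w^2 + 86*w - 12*I*w - 60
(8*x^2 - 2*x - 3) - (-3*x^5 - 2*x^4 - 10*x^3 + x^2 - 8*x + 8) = 3*x^5 + 2*x^4 + 10*x^3 + 7*x^2 + 6*x - 11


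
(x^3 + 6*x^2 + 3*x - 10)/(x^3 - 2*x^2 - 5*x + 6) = (x + 5)/(x - 3)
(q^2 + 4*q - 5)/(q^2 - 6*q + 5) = (q + 5)/(q - 5)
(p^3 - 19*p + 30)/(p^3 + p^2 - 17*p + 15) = (p - 2)/(p - 1)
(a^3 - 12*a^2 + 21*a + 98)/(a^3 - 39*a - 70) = (a - 7)/(a + 5)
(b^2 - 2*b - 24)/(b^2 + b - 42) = (b + 4)/(b + 7)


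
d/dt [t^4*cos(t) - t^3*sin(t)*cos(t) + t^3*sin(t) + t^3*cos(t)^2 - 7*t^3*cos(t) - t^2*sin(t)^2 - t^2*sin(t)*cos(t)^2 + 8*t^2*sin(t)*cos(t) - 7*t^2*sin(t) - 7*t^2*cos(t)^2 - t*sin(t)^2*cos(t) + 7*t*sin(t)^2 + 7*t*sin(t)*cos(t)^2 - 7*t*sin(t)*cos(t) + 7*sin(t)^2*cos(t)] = -t^4*sin(t) + 7*t^3*sin(t) - sqrt(2)*t^3*sin(2*t + pi/4) + 5*t^3*cos(t) + 3*t^2*sin(t) + 9*t^2*sin(2*t)/2 - 113*t^2*cos(t)/4 + 19*t^2*cos(2*t)/2 - 3*t^2*cos(3*t)/4 + 3*t^2/2 - 57*t*sin(t)/4 + 15*t*sin(2*t) - 5*t*sin(3*t)/4 + 7*t*cos(t)/4 - 13*t*cos(2*t) + 21*t*cos(3*t)/4 - 8*t + 7*sin(3*t) - 7*sqrt(2)*sin(2*t + pi/4)/2 - cos(t)/4 + cos(3*t)/4 + 7/2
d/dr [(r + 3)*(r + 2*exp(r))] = r + (r + 3)*(2*exp(r) + 1) + 2*exp(r)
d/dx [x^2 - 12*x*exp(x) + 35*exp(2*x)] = -12*x*exp(x) + 2*x + 70*exp(2*x) - 12*exp(x)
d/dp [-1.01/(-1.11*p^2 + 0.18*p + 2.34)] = (0.1818 - 2.2422*p)/(-1.11*p^2 + 0.18*p + 2.34)^2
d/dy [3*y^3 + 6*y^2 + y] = 9*y^2 + 12*y + 1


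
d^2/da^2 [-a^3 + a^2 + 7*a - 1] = 2 - 6*a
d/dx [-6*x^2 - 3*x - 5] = -12*x - 3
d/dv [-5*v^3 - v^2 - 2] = v*(-15*v - 2)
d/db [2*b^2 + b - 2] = 4*b + 1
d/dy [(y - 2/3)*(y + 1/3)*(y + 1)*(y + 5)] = 4*y^3 + 17*y^2 + 50*y/9 - 3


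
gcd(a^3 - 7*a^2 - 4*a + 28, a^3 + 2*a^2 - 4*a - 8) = a^2 - 4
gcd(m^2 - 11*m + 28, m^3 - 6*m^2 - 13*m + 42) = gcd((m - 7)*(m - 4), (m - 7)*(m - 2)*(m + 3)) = m - 7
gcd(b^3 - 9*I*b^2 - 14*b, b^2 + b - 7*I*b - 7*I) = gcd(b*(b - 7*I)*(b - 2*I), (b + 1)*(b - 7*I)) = b - 7*I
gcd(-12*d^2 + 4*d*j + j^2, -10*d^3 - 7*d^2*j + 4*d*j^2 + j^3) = 2*d - j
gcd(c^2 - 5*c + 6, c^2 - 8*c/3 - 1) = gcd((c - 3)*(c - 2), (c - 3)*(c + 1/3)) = c - 3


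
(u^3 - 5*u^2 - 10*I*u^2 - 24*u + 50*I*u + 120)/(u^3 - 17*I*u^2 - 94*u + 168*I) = (u - 5)/(u - 7*I)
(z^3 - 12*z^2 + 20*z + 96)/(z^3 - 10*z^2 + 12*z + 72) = (z - 8)/(z - 6)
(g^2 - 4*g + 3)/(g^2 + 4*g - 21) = (g - 1)/(g + 7)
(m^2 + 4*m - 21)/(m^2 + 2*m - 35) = (m - 3)/(m - 5)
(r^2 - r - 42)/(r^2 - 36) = (r - 7)/(r - 6)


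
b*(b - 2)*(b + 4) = b^3 + 2*b^2 - 8*b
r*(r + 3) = r^2 + 3*r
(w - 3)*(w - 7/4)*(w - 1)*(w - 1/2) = w^4 - 25*w^3/4 + 103*w^2/8 - 41*w/4 + 21/8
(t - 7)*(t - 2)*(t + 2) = t^3 - 7*t^2 - 4*t + 28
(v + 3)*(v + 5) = v^2 + 8*v + 15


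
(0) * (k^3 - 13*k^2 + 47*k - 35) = 0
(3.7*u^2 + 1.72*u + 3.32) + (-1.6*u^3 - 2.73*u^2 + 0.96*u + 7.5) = -1.6*u^3 + 0.97*u^2 + 2.68*u + 10.82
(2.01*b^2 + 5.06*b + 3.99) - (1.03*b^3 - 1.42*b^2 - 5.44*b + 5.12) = -1.03*b^3 + 3.43*b^2 + 10.5*b - 1.13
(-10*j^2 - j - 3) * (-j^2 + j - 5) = 10*j^4 - 9*j^3 + 52*j^2 + 2*j + 15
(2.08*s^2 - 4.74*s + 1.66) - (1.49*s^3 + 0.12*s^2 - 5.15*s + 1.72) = -1.49*s^3 + 1.96*s^2 + 0.41*s - 0.0600000000000001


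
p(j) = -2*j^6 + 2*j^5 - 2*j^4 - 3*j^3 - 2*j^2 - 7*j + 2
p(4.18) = -9007.81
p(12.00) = -5521330.00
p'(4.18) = -13025.48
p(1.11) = -15.74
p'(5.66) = -61210.65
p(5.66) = -56835.70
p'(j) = -12*j^5 + 10*j^4 - 8*j^3 - 9*j^2 - 4*j - 7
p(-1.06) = 2.71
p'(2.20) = -528.72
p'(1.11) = -38.51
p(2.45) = -399.33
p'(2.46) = -905.26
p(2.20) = -225.56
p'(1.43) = -84.46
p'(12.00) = -2793799.00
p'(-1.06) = 25.34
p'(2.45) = -887.45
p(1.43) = -34.38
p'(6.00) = -82435.00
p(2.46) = -408.29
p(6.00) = -81112.00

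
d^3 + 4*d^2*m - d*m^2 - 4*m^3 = (d - m)*(d + m)*(d + 4*m)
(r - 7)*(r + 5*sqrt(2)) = r^2 - 7*r + 5*sqrt(2)*r - 35*sqrt(2)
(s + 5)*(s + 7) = s^2 + 12*s + 35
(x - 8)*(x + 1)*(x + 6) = x^3 - x^2 - 50*x - 48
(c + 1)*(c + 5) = c^2 + 6*c + 5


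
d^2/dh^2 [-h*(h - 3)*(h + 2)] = 2 - 6*h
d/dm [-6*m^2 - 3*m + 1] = -12*m - 3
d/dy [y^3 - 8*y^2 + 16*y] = 3*y^2 - 16*y + 16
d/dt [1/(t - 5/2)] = -4/(2*t - 5)^2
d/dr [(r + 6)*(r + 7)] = 2*r + 13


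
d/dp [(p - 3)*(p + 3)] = 2*p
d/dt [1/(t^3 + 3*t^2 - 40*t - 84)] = (-3*t^2 - 6*t + 40)/(t^3 + 3*t^2 - 40*t - 84)^2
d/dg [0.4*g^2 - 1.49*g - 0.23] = 0.8*g - 1.49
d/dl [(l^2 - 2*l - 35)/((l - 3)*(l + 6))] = (5*l^2 + 34*l + 141)/(l^4 + 6*l^3 - 27*l^2 - 108*l + 324)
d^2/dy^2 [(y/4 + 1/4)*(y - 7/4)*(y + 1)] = 3*y/2 + 1/8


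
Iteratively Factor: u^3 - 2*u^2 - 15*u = (u)*(u^2 - 2*u - 15) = u*(u + 3)*(u - 5)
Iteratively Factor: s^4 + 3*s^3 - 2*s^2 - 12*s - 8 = (s + 2)*(s^3 + s^2 - 4*s - 4) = (s - 2)*(s + 2)*(s^2 + 3*s + 2) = (s - 2)*(s + 2)^2*(s + 1)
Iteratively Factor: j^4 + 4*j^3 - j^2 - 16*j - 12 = (j + 3)*(j^3 + j^2 - 4*j - 4) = (j + 2)*(j + 3)*(j^2 - j - 2) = (j + 1)*(j + 2)*(j + 3)*(j - 2)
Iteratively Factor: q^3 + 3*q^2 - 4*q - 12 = (q + 3)*(q^2 - 4) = (q - 2)*(q + 3)*(q + 2)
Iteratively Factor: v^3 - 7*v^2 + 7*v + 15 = (v - 5)*(v^2 - 2*v - 3) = (v - 5)*(v - 3)*(v + 1)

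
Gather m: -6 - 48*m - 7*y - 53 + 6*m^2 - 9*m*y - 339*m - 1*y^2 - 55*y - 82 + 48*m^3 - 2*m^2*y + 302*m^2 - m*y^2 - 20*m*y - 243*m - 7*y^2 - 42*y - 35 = 48*m^3 + m^2*(308 - 2*y) + m*(-y^2 - 29*y - 630) - 8*y^2 - 104*y - 176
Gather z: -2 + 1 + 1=0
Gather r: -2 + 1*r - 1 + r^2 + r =r^2 + 2*r - 3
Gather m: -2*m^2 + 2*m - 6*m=-2*m^2 - 4*m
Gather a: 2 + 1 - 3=0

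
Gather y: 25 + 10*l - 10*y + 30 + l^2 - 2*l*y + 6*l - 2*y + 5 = l^2 + 16*l + y*(-2*l - 12) + 60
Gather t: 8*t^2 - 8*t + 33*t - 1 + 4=8*t^2 + 25*t + 3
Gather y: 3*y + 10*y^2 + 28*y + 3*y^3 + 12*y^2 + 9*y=3*y^3 + 22*y^2 + 40*y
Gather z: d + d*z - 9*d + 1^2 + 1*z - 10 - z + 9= d*z - 8*d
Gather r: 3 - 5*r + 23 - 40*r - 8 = 18 - 45*r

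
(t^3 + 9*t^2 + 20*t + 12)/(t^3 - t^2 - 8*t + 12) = (t^3 + 9*t^2 + 20*t + 12)/(t^3 - t^2 - 8*t + 12)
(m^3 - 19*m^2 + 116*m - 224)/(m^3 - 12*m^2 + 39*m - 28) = (m - 8)/(m - 1)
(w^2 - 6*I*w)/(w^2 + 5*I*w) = (w - 6*I)/(w + 5*I)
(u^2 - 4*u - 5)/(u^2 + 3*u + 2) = (u - 5)/(u + 2)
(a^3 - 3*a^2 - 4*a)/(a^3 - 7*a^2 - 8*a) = (a - 4)/(a - 8)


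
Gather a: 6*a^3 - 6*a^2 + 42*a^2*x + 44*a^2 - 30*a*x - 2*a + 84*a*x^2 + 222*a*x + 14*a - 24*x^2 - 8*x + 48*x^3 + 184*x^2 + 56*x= 6*a^3 + a^2*(42*x + 38) + a*(84*x^2 + 192*x + 12) + 48*x^3 + 160*x^2 + 48*x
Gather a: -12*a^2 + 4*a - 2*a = -12*a^2 + 2*a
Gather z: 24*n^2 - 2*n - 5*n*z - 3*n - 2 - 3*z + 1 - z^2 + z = 24*n^2 - 5*n - z^2 + z*(-5*n - 2) - 1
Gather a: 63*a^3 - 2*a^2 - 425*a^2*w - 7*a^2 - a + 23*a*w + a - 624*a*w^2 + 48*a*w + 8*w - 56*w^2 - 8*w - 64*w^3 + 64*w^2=63*a^3 + a^2*(-425*w - 9) + a*(-624*w^2 + 71*w) - 64*w^3 + 8*w^2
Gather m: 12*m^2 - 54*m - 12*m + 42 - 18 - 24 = 12*m^2 - 66*m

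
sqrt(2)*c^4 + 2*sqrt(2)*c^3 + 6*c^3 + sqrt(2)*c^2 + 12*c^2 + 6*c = c*(c + 1)*(c + 3*sqrt(2))*(sqrt(2)*c + sqrt(2))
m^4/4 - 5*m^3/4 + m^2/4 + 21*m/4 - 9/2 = (m/4 + 1/2)*(m - 3)^2*(m - 1)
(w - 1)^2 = w^2 - 2*w + 1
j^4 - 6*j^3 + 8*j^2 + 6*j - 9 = (j - 3)^2*(j - 1)*(j + 1)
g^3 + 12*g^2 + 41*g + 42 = (g + 2)*(g + 3)*(g + 7)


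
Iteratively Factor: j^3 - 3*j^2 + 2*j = (j)*(j^2 - 3*j + 2) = j*(j - 1)*(j - 2)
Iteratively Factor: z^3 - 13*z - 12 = (z + 3)*(z^2 - 3*z - 4) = (z - 4)*(z + 3)*(z + 1)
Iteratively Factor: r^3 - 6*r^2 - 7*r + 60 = (r + 3)*(r^2 - 9*r + 20) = (r - 4)*(r + 3)*(r - 5)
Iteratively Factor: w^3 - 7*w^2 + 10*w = (w)*(w^2 - 7*w + 10) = w*(w - 5)*(w - 2)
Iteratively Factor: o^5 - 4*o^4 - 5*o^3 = (o)*(o^4 - 4*o^3 - 5*o^2) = o^2*(o^3 - 4*o^2 - 5*o) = o^2*(o - 5)*(o^2 + o) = o^2*(o - 5)*(o + 1)*(o)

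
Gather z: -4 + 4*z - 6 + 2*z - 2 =6*z - 12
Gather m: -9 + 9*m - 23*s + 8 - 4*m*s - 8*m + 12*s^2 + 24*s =m*(1 - 4*s) + 12*s^2 + s - 1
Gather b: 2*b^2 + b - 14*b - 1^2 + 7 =2*b^2 - 13*b + 6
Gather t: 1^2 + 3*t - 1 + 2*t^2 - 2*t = 2*t^2 + t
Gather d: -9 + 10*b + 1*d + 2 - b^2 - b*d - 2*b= -b^2 + 8*b + d*(1 - b) - 7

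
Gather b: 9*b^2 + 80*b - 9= 9*b^2 + 80*b - 9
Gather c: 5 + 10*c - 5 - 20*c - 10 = -10*c - 10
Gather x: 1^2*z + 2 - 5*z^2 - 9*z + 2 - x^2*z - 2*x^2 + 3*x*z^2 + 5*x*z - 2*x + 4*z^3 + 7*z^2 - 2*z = x^2*(-z - 2) + x*(3*z^2 + 5*z - 2) + 4*z^3 + 2*z^2 - 10*z + 4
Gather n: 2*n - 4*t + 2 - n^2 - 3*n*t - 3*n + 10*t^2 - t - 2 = -n^2 + n*(-3*t - 1) + 10*t^2 - 5*t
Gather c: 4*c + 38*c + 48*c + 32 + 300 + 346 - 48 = 90*c + 630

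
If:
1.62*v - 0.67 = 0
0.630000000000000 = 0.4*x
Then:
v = 0.41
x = 1.58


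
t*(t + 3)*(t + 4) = t^3 + 7*t^2 + 12*t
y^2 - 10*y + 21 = (y - 7)*(y - 3)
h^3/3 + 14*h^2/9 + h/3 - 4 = (h/3 + 1)*(h - 4/3)*(h + 3)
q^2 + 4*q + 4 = (q + 2)^2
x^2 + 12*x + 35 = (x + 5)*(x + 7)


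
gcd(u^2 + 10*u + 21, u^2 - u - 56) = u + 7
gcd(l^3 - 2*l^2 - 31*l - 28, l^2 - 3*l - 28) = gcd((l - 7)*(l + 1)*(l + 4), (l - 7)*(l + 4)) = l^2 - 3*l - 28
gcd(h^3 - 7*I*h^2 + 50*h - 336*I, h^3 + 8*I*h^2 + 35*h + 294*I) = h^2 + I*h + 42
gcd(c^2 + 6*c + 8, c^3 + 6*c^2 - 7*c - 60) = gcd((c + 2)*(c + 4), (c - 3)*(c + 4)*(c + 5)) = c + 4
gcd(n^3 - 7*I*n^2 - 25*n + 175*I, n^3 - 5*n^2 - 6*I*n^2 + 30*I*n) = n - 5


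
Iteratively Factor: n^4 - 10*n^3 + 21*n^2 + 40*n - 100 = (n - 5)*(n^3 - 5*n^2 - 4*n + 20) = (n - 5)^2*(n^2 - 4) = (n - 5)^2*(n + 2)*(n - 2)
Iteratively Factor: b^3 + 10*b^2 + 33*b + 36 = (b + 3)*(b^2 + 7*b + 12) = (b + 3)^2*(b + 4)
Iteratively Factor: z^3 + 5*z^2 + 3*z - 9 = (z + 3)*(z^2 + 2*z - 3) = (z - 1)*(z + 3)*(z + 3)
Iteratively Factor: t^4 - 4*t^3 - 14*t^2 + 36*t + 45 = (t + 3)*(t^3 - 7*t^2 + 7*t + 15) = (t - 5)*(t + 3)*(t^2 - 2*t - 3) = (t - 5)*(t - 3)*(t + 3)*(t + 1)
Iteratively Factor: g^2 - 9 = (g + 3)*(g - 3)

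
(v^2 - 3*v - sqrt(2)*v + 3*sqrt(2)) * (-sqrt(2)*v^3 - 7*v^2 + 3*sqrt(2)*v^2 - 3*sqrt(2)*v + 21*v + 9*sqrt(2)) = -sqrt(2)*v^5 - 5*v^4 + 6*sqrt(2)*v^4 - 5*sqrt(2)*v^3 + 30*v^3 - 39*v^2 - 24*sqrt(2)*v^2 - 36*v + 36*sqrt(2)*v + 54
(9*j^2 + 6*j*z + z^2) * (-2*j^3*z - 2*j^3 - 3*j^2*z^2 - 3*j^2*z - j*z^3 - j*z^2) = -18*j^5*z - 18*j^5 - 39*j^4*z^2 - 39*j^4*z - 29*j^3*z^3 - 29*j^3*z^2 - 9*j^2*z^4 - 9*j^2*z^3 - j*z^5 - j*z^4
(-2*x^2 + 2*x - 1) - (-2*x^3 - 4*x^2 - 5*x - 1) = 2*x^3 + 2*x^2 + 7*x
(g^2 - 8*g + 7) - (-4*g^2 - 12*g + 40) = 5*g^2 + 4*g - 33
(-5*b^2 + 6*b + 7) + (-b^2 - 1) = -6*b^2 + 6*b + 6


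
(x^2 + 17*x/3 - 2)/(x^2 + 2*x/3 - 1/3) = (x + 6)/(x + 1)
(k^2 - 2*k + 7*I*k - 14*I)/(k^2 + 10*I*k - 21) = (k - 2)/(k + 3*I)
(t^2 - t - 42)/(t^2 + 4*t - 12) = (t - 7)/(t - 2)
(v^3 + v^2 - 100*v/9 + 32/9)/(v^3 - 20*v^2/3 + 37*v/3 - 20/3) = (9*v^3 + 9*v^2 - 100*v + 32)/(3*(3*v^3 - 20*v^2 + 37*v - 20))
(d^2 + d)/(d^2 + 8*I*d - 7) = d*(d + 1)/(d^2 + 8*I*d - 7)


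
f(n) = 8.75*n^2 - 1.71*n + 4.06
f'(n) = 17.5*n - 1.71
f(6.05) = 313.99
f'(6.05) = 104.16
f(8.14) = 569.91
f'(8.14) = 140.74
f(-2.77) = 75.93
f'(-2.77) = -50.18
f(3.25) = 90.92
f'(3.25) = 55.16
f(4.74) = 192.55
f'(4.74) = 81.24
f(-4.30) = 173.20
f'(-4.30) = -76.96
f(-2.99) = 87.40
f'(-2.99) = -54.04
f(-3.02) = 89.03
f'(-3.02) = -54.56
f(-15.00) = 1998.46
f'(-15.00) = -264.21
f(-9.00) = 728.20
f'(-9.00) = -159.21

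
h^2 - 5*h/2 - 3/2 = (h - 3)*(h + 1/2)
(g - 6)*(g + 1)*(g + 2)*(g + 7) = g^4 + 4*g^3 - 37*g^2 - 124*g - 84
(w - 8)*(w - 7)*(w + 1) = w^3 - 14*w^2 + 41*w + 56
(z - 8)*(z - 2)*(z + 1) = z^3 - 9*z^2 + 6*z + 16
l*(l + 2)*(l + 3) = l^3 + 5*l^2 + 6*l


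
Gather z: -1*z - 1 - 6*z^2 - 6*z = -6*z^2 - 7*z - 1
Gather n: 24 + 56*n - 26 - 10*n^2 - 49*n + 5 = -10*n^2 + 7*n + 3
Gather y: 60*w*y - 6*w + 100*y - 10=-6*w + y*(60*w + 100) - 10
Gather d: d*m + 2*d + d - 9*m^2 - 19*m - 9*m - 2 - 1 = d*(m + 3) - 9*m^2 - 28*m - 3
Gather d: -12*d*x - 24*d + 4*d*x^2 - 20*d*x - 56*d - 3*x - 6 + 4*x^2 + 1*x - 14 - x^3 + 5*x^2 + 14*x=d*(4*x^2 - 32*x - 80) - x^3 + 9*x^2 + 12*x - 20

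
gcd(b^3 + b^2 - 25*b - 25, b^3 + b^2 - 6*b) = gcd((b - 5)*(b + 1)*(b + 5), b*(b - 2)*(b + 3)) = 1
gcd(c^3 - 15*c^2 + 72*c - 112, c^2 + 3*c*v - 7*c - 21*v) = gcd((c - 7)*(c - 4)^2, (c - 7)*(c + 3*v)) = c - 7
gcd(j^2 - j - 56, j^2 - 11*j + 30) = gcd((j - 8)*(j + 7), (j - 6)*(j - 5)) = 1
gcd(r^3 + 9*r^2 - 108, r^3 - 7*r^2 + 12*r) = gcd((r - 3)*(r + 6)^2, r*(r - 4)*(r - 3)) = r - 3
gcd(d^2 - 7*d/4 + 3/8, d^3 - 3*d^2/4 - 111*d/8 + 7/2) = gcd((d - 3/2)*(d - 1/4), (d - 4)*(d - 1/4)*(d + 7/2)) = d - 1/4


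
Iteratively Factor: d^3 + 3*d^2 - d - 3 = (d - 1)*(d^2 + 4*d + 3) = (d - 1)*(d + 1)*(d + 3)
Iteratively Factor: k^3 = (k)*(k^2) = k^2*(k)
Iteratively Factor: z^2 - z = (z)*(z - 1)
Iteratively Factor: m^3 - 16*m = (m - 4)*(m^2 + 4*m) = m*(m - 4)*(m + 4)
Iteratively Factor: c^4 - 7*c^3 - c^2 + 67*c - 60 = (c + 3)*(c^3 - 10*c^2 + 29*c - 20) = (c - 4)*(c + 3)*(c^2 - 6*c + 5) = (c - 4)*(c - 1)*(c + 3)*(c - 5)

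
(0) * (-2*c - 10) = 0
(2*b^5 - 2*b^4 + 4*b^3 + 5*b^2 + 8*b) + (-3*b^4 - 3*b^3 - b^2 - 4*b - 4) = 2*b^5 - 5*b^4 + b^3 + 4*b^2 + 4*b - 4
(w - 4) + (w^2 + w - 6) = w^2 + 2*w - 10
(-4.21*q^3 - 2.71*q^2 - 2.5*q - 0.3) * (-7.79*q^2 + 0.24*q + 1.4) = 32.7959*q^5 + 20.1005*q^4 + 12.9306*q^3 - 2.057*q^2 - 3.572*q - 0.42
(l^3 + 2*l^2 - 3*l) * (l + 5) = l^4 + 7*l^3 + 7*l^2 - 15*l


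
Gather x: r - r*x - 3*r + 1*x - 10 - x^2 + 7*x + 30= -2*r - x^2 + x*(8 - r) + 20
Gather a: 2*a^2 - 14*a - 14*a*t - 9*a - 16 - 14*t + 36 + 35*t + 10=2*a^2 + a*(-14*t - 23) + 21*t + 30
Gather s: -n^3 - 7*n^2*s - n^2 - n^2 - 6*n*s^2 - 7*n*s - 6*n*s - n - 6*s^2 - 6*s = -n^3 - 2*n^2 - n + s^2*(-6*n - 6) + s*(-7*n^2 - 13*n - 6)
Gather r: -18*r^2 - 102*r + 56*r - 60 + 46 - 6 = -18*r^2 - 46*r - 20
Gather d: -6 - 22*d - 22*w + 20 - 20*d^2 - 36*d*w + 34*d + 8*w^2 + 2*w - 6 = -20*d^2 + d*(12 - 36*w) + 8*w^2 - 20*w + 8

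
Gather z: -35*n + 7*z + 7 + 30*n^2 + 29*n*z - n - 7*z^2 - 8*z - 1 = 30*n^2 - 36*n - 7*z^2 + z*(29*n - 1) + 6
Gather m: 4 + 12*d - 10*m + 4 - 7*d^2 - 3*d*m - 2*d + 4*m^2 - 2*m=-7*d^2 + 10*d + 4*m^2 + m*(-3*d - 12) + 8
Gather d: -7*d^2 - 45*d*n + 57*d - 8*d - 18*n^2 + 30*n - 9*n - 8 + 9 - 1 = -7*d^2 + d*(49 - 45*n) - 18*n^2 + 21*n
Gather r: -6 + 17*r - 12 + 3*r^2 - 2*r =3*r^2 + 15*r - 18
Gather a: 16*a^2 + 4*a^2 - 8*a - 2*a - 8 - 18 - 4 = 20*a^2 - 10*a - 30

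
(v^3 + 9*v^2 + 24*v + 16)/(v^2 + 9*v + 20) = (v^2 + 5*v + 4)/(v + 5)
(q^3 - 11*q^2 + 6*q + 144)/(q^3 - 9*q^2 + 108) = (q - 8)/(q - 6)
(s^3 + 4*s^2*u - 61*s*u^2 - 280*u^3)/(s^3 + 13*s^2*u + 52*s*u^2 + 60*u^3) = (s^2 - s*u - 56*u^2)/(s^2 + 8*s*u + 12*u^2)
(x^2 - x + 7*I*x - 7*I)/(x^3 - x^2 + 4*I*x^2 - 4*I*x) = (x + 7*I)/(x*(x + 4*I))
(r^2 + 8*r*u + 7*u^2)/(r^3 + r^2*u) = (r + 7*u)/r^2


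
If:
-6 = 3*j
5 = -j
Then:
No Solution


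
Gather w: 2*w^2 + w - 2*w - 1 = 2*w^2 - w - 1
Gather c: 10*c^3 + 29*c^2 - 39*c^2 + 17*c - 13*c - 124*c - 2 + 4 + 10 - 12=10*c^3 - 10*c^2 - 120*c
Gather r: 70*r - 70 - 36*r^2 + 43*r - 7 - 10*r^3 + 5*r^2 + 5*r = -10*r^3 - 31*r^2 + 118*r - 77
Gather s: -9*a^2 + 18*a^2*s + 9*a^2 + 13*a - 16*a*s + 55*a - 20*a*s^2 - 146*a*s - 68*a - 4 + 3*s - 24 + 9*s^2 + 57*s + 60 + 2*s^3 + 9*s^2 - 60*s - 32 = 2*s^3 + s^2*(18 - 20*a) + s*(18*a^2 - 162*a)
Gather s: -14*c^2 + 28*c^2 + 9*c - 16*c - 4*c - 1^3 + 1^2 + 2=14*c^2 - 11*c + 2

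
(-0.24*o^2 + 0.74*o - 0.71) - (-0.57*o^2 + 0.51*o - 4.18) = 0.33*o^2 + 0.23*o + 3.47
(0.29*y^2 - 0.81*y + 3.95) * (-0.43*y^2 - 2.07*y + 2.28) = -0.1247*y^4 - 0.252*y^3 + 0.6394*y^2 - 10.0233*y + 9.006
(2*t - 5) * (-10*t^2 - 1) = -20*t^3 + 50*t^2 - 2*t + 5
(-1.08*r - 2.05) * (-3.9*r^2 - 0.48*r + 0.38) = 4.212*r^3 + 8.5134*r^2 + 0.5736*r - 0.779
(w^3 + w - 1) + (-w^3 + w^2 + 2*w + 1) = w^2 + 3*w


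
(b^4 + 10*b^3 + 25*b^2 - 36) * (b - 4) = b^5 + 6*b^4 - 15*b^3 - 100*b^2 - 36*b + 144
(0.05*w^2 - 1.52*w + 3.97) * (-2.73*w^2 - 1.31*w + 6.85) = -0.1365*w^4 + 4.0841*w^3 - 8.5044*w^2 - 15.6127*w + 27.1945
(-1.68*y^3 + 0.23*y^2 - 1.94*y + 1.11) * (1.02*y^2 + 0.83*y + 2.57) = -1.7136*y^5 - 1.1598*y^4 - 6.1055*y^3 + 0.1131*y^2 - 4.0645*y + 2.8527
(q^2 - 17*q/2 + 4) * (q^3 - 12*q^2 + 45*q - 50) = q^5 - 41*q^4/2 + 151*q^3 - 961*q^2/2 + 605*q - 200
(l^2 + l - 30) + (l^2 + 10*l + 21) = 2*l^2 + 11*l - 9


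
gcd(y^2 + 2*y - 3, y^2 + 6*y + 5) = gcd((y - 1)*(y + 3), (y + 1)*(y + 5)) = 1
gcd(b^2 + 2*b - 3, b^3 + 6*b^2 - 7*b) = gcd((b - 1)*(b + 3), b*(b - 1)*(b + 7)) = b - 1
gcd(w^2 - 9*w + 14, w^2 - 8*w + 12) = w - 2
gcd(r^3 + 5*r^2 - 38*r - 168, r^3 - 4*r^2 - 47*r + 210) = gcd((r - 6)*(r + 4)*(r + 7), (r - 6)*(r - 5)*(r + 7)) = r^2 + r - 42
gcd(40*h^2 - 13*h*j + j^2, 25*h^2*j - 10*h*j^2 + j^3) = 5*h - j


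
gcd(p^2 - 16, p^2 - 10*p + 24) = p - 4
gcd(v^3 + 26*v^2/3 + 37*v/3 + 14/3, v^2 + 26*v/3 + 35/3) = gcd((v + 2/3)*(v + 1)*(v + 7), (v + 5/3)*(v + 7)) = v + 7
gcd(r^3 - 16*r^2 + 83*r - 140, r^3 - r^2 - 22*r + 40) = r - 4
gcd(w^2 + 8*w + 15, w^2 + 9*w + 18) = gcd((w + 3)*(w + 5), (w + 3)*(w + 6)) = w + 3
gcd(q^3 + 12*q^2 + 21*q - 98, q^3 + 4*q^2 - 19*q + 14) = q^2 + 5*q - 14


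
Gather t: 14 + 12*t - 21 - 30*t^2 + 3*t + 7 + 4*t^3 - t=4*t^3 - 30*t^2 + 14*t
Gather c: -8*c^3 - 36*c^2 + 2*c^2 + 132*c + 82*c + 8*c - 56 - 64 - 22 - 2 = -8*c^3 - 34*c^2 + 222*c - 144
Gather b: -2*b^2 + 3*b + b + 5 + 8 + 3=-2*b^2 + 4*b + 16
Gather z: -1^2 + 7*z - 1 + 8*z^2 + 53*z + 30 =8*z^2 + 60*z + 28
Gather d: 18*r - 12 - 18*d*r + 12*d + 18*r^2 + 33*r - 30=d*(12 - 18*r) + 18*r^2 + 51*r - 42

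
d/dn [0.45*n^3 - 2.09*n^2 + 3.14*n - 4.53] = 1.35*n^2 - 4.18*n + 3.14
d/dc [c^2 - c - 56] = 2*c - 1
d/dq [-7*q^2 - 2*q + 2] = -14*q - 2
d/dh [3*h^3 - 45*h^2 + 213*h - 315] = 9*h^2 - 90*h + 213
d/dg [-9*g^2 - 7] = -18*g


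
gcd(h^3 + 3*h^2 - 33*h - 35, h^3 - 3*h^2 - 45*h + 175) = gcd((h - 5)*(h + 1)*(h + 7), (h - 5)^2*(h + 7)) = h^2 + 2*h - 35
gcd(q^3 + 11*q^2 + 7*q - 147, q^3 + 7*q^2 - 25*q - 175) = q + 7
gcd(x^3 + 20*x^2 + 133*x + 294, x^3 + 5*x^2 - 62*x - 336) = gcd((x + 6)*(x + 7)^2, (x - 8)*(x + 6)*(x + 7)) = x^2 + 13*x + 42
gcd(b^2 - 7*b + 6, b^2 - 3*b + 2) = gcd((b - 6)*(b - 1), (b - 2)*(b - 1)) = b - 1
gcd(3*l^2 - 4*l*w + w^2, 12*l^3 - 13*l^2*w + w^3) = 3*l^2 - 4*l*w + w^2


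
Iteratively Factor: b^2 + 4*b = (b)*(b + 4)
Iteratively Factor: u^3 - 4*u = (u)*(u^2 - 4) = u*(u - 2)*(u + 2)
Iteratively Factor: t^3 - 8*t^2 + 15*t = (t - 3)*(t^2 - 5*t) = (t - 5)*(t - 3)*(t)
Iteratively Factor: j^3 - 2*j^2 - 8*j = (j + 2)*(j^2 - 4*j) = (j - 4)*(j + 2)*(j)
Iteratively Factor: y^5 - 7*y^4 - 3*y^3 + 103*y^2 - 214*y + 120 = (y - 5)*(y^4 - 2*y^3 - 13*y^2 + 38*y - 24) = (y - 5)*(y + 4)*(y^3 - 6*y^2 + 11*y - 6) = (y - 5)*(y - 3)*(y + 4)*(y^2 - 3*y + 2) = (y - 5)*(y - 3)*(y - 1)*(y + 4)*(y - 2)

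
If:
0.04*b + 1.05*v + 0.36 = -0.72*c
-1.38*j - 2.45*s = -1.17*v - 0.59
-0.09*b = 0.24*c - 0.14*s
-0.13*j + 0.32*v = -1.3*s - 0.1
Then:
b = 4.31496784152303*v + 1.51222845382043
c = -1.6980537689735*v - 0.584012691878913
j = 1.09112426035503*v + 0.47905325443787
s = -0.137041420118343*v - 0.0290177514792899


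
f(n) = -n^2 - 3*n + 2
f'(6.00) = -15.00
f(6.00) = -52.00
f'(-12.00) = 21.00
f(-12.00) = -106.00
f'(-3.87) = 4.74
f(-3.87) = -1.37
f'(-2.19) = 1.38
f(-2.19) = 3.77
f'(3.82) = -10.64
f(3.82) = -24.05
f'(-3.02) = 3.04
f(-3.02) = 1.94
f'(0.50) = -4.00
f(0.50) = 0.25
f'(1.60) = -6.20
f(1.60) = -5.36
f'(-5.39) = 7.78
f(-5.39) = -10.88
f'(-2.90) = 2.80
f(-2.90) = 2.29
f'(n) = -2*n - 3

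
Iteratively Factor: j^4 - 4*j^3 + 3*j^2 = (j - 3)*(j^3 - j^2) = (j - 3)*(j - 1)*(j^2) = j*(j - 3)*(j - 1)*(j)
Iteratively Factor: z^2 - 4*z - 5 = (z - 5)*(z + 1)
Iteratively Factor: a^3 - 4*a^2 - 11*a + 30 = (a - 2)*(a^2 - 2*a - 15) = (a - 2)*(a + 3)*(a - 5)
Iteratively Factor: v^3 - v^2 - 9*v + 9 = (v - 1)*(v^2 - 9) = (v - 3)*(v - 1)*(v + 3)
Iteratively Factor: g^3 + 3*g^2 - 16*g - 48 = (g + 4)*(g^2 - g - 12) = (g + 3)*(g + 4)*(g - 4)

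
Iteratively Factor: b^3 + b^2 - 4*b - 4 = (b - 2)*(b^2 + 3*b + 2) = (b - 2)*(b + 1)*(b + 2)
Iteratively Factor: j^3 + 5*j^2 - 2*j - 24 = (j - 2)*(j^2 + 7*j + 12) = (j - 2)*(j + 3)*(j + 4)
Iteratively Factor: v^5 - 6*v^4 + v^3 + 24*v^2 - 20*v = (v - 2)*(v^4 - 4*v^3 - 7*v^2 + 10*v) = (v - 2)*(v + 2)*(v^3 - 6*v^2 + 5*v) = (v - 5)*(v - 2)*(v + 2)*(v^2 - v) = v*(v - 5)*(v - 2)*(v + 2)*(v - 1)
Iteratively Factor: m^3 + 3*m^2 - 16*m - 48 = (m - 4)*(m^2 + 7*m + 12) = (m - 4)*(m + 3)*(m + 4)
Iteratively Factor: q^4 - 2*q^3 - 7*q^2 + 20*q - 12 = (q - 2)*(q^3 - 7*q + 6) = (q - 2)^2*(q^2 + 2*q - 3) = (q - 2)^2*(q - 1)*(q + 3)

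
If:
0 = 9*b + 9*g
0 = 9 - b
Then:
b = 9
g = -9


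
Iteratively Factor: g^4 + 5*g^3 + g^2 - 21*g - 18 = (g + 3)*(g^3 + 2*g^2 - 5*g - 6) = (g + 1)*(g + 3)*(g^2 + g - 6) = (g - 2)*(g + 1)*(g + 3)*(g + 3)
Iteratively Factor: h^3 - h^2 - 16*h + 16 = (h - 4)*(h^2 + 3*h - 4) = (h - 4)*(h - 1)*(h + 4)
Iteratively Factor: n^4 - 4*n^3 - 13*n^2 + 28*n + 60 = (n + 2)*(n^3 - 6*n^2 - n + 30) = (n + 2)^2*(n^2 - 8*n + 15) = (n - 3)*(n + 2)^2*(n - 5)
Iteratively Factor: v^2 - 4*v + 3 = (v - 1)*(v - 3)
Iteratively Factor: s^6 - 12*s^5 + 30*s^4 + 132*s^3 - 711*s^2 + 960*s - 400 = (s - 1)*(s^5 - 11*s^4 + 19*s^3 + 151*s^2 - 560*s + 400) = (s - 1)^2*(s^4 - 10*s^3 + 9*s^2 + 160*s - 400) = (s - 1)^2*(s + 4)*(s^3 - 14*s^2 + 65*s - 100) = (s - 4)*(s - 1)^2*(s + 4)*(s^2 - 10*s + 25) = (s - 5)*(s - 4)*(s - 1)^2*(s + 4)*(s - 5)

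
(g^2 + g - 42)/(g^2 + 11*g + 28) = (g - 6)/(g + 4)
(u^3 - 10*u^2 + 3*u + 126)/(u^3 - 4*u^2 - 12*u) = (u^2 - 4*u - 21)/(u*(u + 2))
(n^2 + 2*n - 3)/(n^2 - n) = (n + 3)/n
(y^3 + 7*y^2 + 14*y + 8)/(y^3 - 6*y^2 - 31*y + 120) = (y^3 + 7*y^2 + 14*y + 8)/(y^3 - 6*y^2 - 31*y + 120)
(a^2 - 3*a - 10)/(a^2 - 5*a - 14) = (a - 5)/(a - 7)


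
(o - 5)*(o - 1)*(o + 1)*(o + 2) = o^4 - 3*o^3 - 11*o^2 + 3*o + 10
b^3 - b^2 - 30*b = b*(b - 6)*(b + 5)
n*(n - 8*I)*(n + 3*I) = n^3 - 5*I*n^2 + 24*n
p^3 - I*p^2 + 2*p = p*(p - 2*I)*(p + I)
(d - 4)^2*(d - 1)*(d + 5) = d^4 - 4*d^3 - 21*d^2 + 104*d - 80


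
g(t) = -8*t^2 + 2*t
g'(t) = 2 - 16*t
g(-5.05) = -214.12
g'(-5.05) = 82.80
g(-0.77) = -6.28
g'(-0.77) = 14.32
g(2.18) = -33.66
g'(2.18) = -32.88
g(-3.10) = -83.08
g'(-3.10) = 51.60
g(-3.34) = -95.92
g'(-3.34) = 55.44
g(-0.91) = -8.44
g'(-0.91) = 16.56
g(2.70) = -52.92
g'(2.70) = -41.20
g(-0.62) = -4.32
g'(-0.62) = 11.92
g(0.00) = 0.00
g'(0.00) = 2.00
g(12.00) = -1128.00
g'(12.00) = -190.00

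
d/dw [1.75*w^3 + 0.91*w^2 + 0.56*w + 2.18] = 5.25*w^2 + 1.82*w + 0.56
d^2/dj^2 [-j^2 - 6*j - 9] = -2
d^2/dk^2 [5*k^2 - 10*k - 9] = 10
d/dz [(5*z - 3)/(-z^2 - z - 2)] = (-5*z^2 - 5*z + (2*z + 1)*(5*z - 3) - 10)/(z^2 + z + 2)^2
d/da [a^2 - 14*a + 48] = 2*a - 14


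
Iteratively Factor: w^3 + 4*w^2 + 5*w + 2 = (w + 1)*(w^2 + 3*w + 2) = (w + 1)^2*(w + 2)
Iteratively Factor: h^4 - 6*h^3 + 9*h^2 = (h - 3)*(h^3 - 3*h^2) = h*(h - 3)*(h^2 - 3*h) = h*(h - 3)^2*(h)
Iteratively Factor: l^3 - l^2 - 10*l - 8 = (l + 1)*(l^2 - 2*l - 8) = (l + 1)*(l + 2)*(l - 4)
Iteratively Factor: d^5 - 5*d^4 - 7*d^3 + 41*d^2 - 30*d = (d)*(d^4 - 5*d^3 - 7*d^2 + 41*d - 30) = d*(d - 1)*(d^3 - 4*d^2 - 11*d + 30) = d*(d - 5)*(d - 1)*(d^2 + d - 6) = d*(d - 5)*(d - 1)*(d + 3)*(d - 2)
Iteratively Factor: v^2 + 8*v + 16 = (v + 4)*(v + 4)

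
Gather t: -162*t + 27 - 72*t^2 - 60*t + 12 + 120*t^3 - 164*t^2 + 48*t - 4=120*t^3 - 236*t^2 - 174*t + 35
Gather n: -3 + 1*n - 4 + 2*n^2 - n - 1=2*n^2 - 8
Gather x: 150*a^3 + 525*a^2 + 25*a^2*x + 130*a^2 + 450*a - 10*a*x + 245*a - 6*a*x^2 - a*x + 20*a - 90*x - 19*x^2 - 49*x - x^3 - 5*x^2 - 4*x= 150*a^3 + 655*a^2 + 715*a - x^3 + x^2*(-6*a - 24) + x*(25*a^2 - 11*a - 143)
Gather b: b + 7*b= 8*b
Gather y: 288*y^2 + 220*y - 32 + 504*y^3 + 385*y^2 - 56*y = 504*y^3 + 673*y^2 + 164*y - 32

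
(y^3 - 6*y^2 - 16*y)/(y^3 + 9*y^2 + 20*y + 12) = y*(y - 8)/(y^2 + 7*y + 6)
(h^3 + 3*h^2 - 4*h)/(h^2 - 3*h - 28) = h*(h - 1)/(h - 7)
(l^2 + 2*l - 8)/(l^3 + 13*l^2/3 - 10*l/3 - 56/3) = 3/(3*l + 7)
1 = 1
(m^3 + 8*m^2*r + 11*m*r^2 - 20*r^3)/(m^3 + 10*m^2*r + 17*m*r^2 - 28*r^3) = (m + 5*r)/(m + 7*r)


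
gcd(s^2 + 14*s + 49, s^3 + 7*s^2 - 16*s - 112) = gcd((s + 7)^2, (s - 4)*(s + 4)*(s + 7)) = s + 7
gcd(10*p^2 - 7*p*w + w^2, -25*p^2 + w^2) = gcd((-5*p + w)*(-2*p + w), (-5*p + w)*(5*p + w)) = 5*p - w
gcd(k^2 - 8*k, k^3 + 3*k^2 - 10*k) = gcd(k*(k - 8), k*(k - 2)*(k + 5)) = k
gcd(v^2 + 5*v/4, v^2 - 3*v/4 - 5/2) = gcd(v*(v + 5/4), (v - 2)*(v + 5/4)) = v + 5/4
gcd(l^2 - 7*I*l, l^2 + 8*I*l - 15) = 1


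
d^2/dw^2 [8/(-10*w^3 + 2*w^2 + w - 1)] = 16*(2*(15*w - 1)*(10*w^3 - 2*w^2 - w + 1) - (-30*w^2 + 4*w + 1)^2)/(10*w^3 - 2*w^2 - w + 1)^3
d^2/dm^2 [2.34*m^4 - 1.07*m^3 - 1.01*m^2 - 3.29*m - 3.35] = 28.08*m^2 - 6.42*m - 2.02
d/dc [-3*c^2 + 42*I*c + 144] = -6*c + 42*I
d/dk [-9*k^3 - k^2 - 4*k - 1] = -27*k^2 - 2*k - 4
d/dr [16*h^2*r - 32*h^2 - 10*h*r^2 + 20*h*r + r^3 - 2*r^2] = 16*h^2 - 20*h*r + 20*h + 3*r^2 - 4*r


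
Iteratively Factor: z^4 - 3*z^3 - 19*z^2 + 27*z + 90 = (z + 3)*(z^3 - 6*z^2 - z + 30) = (z - 3)*(z + 3)*(z^2 - 3*z - 10) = (z - 5)*(z - 3)*(z + 3)*(z + 2)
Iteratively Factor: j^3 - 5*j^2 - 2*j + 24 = (j - 3)*(j^2 - 2*j - 8) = (j - 4)*(j - 3)*(j + 2)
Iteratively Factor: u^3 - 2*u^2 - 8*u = (u - 4)*(u^2 + 2*u) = u*(u - 4)*(u + 2)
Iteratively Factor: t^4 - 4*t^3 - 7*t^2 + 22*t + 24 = (t - 4)*(t^3 - 7*t - 6) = (t - 4)*(t - 3)*(t^2 + 3*t + 2) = (t - 4)*(t - 3)*(t + 1)*(t + 2)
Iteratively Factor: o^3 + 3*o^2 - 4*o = (o - 1)*(o^2 + 4*o) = (o - 1)*(o + 4)*(o)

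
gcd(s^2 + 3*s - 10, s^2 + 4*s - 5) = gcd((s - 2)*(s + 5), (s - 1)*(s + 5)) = s + 5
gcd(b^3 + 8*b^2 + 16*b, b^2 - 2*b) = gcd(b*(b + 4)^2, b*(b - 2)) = b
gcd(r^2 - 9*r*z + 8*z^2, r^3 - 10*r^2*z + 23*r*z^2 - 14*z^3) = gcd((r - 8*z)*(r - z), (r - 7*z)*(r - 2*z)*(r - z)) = -r + z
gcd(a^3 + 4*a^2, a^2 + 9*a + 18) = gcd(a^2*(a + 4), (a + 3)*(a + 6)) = 1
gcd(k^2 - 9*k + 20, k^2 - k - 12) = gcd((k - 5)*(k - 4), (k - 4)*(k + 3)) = k - 4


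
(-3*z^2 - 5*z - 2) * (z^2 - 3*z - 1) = -3*z^4 + 4*z^3 + 16*z^2 + 11*z + 2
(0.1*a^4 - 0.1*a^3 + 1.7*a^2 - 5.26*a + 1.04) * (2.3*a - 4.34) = 0.23*a^5 - 0.664*a^4 + 4.344*a^3 - 19.476*a^2 + 25.2204*a - 4.5136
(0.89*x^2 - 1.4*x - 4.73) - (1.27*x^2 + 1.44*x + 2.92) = -0.38*x^2 - 2.84*x - 7.65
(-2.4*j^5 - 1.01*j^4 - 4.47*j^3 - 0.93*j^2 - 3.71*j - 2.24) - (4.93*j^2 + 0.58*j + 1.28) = -2.4*j^5 - 1.01*j^4 - 4.47*j^3 - 5.86*j^2 - 4.29*j - 3.52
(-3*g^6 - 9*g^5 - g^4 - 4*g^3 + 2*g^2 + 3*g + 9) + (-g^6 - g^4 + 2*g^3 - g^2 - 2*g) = -4*g^6 - 9*g^5 - 2*g^4 - 2*g^3 + g^2 + g + 9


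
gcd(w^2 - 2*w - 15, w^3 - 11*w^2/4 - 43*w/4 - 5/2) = w - 5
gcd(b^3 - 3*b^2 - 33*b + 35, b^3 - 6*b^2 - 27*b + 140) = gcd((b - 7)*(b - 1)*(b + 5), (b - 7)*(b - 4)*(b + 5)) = b^2 - 2*b - 35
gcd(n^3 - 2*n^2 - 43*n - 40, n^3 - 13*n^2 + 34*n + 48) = n^2 - 7*n - 8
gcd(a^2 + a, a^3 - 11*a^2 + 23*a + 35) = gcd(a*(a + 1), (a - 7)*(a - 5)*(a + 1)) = a + 1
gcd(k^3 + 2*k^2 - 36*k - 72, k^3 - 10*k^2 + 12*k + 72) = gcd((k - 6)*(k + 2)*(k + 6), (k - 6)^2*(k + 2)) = k^2 - 4*k - 12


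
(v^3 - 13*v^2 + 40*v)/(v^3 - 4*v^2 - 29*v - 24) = v*(v - 5)/(v^2 + 4*v + 3)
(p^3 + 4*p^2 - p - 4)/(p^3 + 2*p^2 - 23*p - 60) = (p^2 - 1)/(p^2 - 2*p - 15)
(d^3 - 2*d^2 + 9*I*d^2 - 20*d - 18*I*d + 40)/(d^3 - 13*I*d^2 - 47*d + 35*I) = (d^3 + d^2*(-2 + 9*I) + d*(-20 - 18*I) + 40)/(d^3 - 13*I*d^2 - 47*d + 35*I)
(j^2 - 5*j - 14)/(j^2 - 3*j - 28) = (j + 2)/(j + 4)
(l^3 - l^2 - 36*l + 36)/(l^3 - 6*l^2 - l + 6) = (l + 6)/(l + 1)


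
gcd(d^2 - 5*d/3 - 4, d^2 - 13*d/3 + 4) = d - 3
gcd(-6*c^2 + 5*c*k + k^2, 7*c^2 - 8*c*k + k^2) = c - k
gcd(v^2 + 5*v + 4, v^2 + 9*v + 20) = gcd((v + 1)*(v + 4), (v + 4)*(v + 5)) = v + 4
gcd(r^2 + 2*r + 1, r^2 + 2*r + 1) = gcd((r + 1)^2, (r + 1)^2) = r^2 + 2*r + 1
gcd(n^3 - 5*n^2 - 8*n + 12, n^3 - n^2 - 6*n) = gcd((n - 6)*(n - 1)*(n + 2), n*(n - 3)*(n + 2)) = n + 2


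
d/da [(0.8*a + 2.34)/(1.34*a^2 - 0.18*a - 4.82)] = (1.072*a^2 - 0.144*a - (0.8*a + 2.34)*(2.68*a - 0.18) - 3.856)/(-1.34*a^2 + 0.18*a + 4.82)^2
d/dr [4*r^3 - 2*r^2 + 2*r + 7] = 12*r^2 - 4*r + 2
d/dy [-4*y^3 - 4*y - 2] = -12*y^2 - 4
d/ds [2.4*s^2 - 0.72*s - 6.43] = 4.8*s - 0.72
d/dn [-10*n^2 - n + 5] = -20*n - 1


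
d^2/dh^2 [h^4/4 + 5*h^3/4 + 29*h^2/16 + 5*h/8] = 3*h^2 + 15*h/2 + 29/8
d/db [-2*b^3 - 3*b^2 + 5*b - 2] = -6*b^2 - 6*b + 5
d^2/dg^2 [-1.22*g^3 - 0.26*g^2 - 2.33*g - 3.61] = -7.32*g - 0.52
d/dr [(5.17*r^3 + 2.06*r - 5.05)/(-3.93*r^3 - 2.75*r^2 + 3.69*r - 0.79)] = (-14.2175*r^4 + 54.3462*r^3 - 66.1274*r^2 - 27.775*r + 17.0071)/(15.4449*r^6 + 21.615*r^5 - 21.4409*r^4 - 14.0856*r^3 + 17.9611*r^2 - 5.8302*r + 0.6241)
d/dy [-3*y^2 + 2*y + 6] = 2 - 6*y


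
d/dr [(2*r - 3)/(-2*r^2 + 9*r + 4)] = (4*r^2 - 12*r + 35)/(4*r^4 - 36*r^3 + 65*r^2 + 72*r + 16)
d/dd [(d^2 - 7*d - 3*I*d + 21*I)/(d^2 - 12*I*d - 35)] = (d^2*(7 - 9*I) + d*(-70 - 42*I) - 7 + 105*I)/(d^4 - 24*I*d^3 - 214*d^2 + 840*I*d + 1225)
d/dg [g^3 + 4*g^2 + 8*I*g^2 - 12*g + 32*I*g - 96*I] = 3*g^2 + g*(8 + 16*I) - 12 + 32*I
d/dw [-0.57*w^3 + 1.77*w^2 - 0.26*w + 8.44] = -1.71*w^2 + 3.54*w - 0.26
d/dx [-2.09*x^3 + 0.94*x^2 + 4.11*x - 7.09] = -6.27*x^2 + 1.88*x + 4.11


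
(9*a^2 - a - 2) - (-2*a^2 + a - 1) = 11*a^2 - 2*a - 1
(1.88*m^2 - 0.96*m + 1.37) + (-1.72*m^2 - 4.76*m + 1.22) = 0.16*m^2 - 5.72*m + 2.59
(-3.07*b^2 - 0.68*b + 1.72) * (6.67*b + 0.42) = -20.4769*b^3 - 5.825*b^2 + 11.1868*b + 0.7224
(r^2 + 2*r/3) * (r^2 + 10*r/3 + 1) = r^4 + 4*r^3 + 29*r^2/9 + 2*r/3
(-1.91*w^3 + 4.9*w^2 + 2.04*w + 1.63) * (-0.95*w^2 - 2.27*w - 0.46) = 1.8145*w^5 - 0.3193*w^4 - 12.1824*w^3 - 8.4333*w^2 - 4.6385*w - 0.7498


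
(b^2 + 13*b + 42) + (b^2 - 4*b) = 2*b^2 + 9*b + 42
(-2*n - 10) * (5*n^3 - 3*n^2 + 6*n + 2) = -10*n^4 - 44*n^3 + 18*n^2 - 64*n - 20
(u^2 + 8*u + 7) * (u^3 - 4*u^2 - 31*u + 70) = u^5 + 4*u^4 - 56*u^3 - 206*u^2 + 343*u + 490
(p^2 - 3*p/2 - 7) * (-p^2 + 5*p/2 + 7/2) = -p^4 + 4*p^3 + 27*p^2/4 - 91*p/4 - 49/2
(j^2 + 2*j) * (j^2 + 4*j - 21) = j^4 + 6*j^3 - 13*j^2 - 42*j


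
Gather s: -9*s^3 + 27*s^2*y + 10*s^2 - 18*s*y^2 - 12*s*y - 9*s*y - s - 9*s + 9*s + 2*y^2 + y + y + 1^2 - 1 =-9*s^3 + s^2*(27*y + 10) + s*(-18*y^2 - 21*y - 1) + 2*y^2 + 2*y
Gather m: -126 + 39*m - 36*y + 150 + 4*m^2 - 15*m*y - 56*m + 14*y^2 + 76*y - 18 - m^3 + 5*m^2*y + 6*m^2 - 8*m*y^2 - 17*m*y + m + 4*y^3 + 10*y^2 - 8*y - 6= -m^3 + m^2*(5*y + 10) + m*(-8*y^2 - 32*y - 16) + 4*y^3 + 24*y^2 + 32*y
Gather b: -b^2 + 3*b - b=-b^2 + 2*b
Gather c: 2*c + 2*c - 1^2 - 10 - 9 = 4*c - 20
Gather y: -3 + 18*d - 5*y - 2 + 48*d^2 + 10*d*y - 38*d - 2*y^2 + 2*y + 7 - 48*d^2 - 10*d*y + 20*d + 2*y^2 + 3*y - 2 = 0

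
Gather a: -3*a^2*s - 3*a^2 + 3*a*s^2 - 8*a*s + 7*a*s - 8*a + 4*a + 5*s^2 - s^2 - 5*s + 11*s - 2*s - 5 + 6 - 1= a^2*(-3*s - 3) + a*(3*s^2 - s - 4) + 4*s^2 + 4*s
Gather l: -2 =-2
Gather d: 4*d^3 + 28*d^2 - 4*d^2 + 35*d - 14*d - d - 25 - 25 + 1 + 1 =4*d^3 + 24*d^2 + 20*d - 48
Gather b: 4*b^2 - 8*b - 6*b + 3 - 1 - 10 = 4*b^2 - 14*b - 8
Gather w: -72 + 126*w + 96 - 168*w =24 - 42*w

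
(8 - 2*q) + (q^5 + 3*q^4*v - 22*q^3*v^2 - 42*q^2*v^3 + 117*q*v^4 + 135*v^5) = q^5 + 3*q^4*v - 22*q^3*v^2 - 42*q^2*v^3 + 117*q*v^4 - 2*q + 135*v^5 + 8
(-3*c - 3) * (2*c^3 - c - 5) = -6*c^4 - 6*c^3 + 3*c^2 + 18*c + 15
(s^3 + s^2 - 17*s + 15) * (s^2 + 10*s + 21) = s^5 + 11*s^4 + 14*s^3 - 134*s^2 - 207*s + 315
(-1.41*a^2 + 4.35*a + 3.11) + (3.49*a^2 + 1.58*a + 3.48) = 2.08*a^2 + 5.93*a + 6.59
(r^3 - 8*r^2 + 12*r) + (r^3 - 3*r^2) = 2*r^3 - 11*r^2 + 12*r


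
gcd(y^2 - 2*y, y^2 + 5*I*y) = y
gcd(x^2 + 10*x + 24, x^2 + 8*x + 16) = x + 4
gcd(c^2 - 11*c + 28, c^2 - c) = 1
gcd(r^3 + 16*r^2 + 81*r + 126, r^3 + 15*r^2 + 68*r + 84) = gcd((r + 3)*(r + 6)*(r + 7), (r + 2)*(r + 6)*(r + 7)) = r^2 + 13*r + 42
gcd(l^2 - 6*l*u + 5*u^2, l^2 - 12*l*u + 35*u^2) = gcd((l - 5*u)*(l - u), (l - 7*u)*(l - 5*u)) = -l + 5*u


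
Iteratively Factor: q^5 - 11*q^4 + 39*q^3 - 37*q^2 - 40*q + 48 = (q + 1)*(q^4 - 12*q^3 + 51*q^2 - 88*q + 48) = (q - 4)*(q + 1)*(q^3 - 8*q^2 + 19*q - 12) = (q - 4)*(q - 1)*(q + 1)*(q^2 - 7*q + 12) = (q - 4)*(q - 3)*(q - 1)*(q + 1)*(q - 4)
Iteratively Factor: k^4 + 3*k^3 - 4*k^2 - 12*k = (k)*(k^3 + 3*k^2 - 4*k - 12) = k*(k + 2)*(k^2 + k - 6) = k*(k - 2)*(k + 2)*(k + 3)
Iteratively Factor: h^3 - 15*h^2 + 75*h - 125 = (h - 5)*(h^2 - 10*h + 25) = (h - 5)^2*(h - 5)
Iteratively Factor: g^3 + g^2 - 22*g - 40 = (g + 2)*(g^2 - g - 20) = (g - 5)*(g + 2)*(g + 4)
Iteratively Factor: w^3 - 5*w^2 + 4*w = (w - 1)*(w^2 - 4*w) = w*(w - 1)*(w - 4)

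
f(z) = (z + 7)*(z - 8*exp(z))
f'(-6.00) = -5.04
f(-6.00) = -6.02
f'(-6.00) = -5.04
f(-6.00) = -6.02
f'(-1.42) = -8.56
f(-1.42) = -18.71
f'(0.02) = -58.42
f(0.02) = -57.15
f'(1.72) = -423.81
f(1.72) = -374.58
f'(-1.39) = -8.95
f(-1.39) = -18.98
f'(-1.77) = -5.03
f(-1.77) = -16.38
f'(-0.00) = -57.00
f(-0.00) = -56.00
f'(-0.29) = -39.73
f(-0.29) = -42.11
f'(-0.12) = -49.15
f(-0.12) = -49.64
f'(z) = z + (1 - 8*exp(z))*(z + 7) - 8*exp(z) = z - (z + 7)*(8*exp(z) - 1) - 8*exp(z)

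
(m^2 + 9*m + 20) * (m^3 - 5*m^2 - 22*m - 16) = m^5 + 4*m^4 - 47*m^3 - 314*m^2 - 584*m - 320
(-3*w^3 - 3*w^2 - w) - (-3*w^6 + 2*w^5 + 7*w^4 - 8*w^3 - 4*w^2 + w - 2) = 3*w^6 - 2*w^5 - 7*w^4 + 5*w^3 + w^2 - 2*w + 2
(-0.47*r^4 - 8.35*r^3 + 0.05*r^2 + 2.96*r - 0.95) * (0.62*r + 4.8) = -0.2914*r^5 - 7.433*r^4 - 40.049*r^3 + 2.0752*r^2 + 13.619*r - 4.56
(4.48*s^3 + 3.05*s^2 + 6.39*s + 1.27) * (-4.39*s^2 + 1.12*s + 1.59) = -19.6672*s^5 - 8.3719*s^4 - 17.5129*s^3 + 6.431*s^2 + 11.5825*s + 2.0193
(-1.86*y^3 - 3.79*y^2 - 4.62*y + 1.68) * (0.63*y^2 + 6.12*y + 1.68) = -1.1718*y^5 - 13.7709*y^4 - 29.2302*y^3 - 33.5832*y^2 + 2.52*y + 2.8224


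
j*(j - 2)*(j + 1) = j^3 - j^2 - 2*j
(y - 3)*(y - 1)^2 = y^3 - 5*y^2 + 7*y - 3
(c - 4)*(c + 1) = c^2 - 3*c - 4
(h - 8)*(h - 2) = h^2 - 10*h + 16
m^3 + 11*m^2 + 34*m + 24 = (m + 1)*(m + 4)*(m + 6)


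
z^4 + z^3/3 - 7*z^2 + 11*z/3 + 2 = (z - 2)*(z - 1)*(z + 1/3)*(z + 3)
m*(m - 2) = m^2 - 2*m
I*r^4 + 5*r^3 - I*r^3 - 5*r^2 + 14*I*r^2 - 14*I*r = r*(r - 7*I)*(r + 2*I)*(I*r - I)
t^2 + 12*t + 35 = (t + 5)*(t + 7)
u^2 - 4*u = u*(u - 4)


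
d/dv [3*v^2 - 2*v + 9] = 6*v - 2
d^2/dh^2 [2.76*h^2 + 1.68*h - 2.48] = 5.52000000000000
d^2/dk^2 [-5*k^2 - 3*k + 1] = -10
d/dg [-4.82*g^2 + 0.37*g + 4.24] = 0.37 - 9.64*g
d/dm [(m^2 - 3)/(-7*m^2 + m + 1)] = (m^2 - 40*m + 3)/(49*m^4 - 14*m^3 - 13*m^2 + 2*m + 1)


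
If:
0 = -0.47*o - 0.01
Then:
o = -0.02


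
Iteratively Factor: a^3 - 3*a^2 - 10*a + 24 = (a - 2)*(a^2 - a - 12) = (a - 2)*(a + 3)*(a - 4)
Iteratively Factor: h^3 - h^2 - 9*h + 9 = (h + 3)*(h^2 - 4*h + 3) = (h - 3)*(h + 3)*(h - 1)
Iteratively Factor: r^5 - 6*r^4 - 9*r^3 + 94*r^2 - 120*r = (r - 2)*(r^4 - 4*r^3 - 17*r^2 + 60*r) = r*(r - 2)*(r^3 - 4*r^2 - 17*r + 60) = r*(r - 5)*(r - 2)*(r^2 + r - 12) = r*(r - 5)*(r - 2)*(r + 4)*(r - 3)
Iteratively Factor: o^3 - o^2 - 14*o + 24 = (o + 4)*(o^2 - 5*o + 6) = (o - 3)*(o + 4)*(o - 2)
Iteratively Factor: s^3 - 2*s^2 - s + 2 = (s + 1)*(s^2 - 3*s + 2) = (s - 1)*(s + 1)*(s - 2)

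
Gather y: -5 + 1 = -4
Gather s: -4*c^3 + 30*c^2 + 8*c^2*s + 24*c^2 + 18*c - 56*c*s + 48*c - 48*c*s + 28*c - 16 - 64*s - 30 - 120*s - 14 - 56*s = -4*c^3 + 54*c^2 + 94*c + s*(8*c^2 - 104*c - 240) - 60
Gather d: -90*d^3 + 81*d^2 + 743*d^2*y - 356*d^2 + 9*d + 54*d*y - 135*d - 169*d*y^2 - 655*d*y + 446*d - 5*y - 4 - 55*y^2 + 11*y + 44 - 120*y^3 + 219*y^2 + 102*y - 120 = -90*d^3 + d^2*(743*y - 275) + d*(-169*y^2 - 601*y + 320) - 120*y^3 + 164*y^2 + 108*y - 80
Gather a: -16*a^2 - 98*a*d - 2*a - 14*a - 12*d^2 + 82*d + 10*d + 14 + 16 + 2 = -16*a^2 + a*(-98*d - 16) - 12*d^2 + 92*d + 32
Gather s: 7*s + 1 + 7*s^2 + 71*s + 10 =7*s^2 + 78*s + 11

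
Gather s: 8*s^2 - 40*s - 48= 8*s^2 - 40*s - 48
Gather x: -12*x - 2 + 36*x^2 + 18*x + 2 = 36*x^2 + 6*x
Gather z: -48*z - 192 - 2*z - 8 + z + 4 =-49*z - 196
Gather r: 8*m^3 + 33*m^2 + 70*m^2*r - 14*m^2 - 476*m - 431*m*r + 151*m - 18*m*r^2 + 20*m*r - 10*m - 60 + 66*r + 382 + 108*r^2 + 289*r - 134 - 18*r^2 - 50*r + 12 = 8*m^3 + 19*m^2 - 335*m + r^2*(90 - 18*m) + r*(70*m^2 - 411*m + 305) + 200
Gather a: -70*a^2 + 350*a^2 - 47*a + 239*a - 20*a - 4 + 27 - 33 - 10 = 280*a^2 + 172*a - 20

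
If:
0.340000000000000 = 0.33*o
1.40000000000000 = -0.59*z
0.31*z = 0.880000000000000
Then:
No Solution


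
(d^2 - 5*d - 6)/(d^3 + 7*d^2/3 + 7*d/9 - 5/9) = 9*(d - 6)/(9*d^2 + 12*d - 5)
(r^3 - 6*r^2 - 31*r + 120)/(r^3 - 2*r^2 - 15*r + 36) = (r^2 - 3*r - 40)/(r^2 + r - 12)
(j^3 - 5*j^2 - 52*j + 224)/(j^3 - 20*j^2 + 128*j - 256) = (j + 7)/(j - 8)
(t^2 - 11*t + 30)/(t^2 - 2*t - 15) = (t - 6)/(t + 3)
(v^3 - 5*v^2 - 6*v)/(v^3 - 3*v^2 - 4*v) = (v - 6)/(v - 4)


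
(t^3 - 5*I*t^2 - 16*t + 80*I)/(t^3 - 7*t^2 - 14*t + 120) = (t^2 - t*(4 + 5*I) + 20*I)/(t^2 - 11*t + 30)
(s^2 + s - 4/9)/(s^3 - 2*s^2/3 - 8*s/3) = (s - 1/3)/(s*(s - 2))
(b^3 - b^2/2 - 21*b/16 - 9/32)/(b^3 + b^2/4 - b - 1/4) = (8*b^2 - 6*b - 9)/(8*(b^2 - 1))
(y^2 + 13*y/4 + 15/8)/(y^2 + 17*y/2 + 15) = (y + 3/4)/(y + 6)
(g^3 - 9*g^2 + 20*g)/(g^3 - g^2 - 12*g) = (g - 5)/(g + 3)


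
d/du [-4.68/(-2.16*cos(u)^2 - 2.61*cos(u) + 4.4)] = (20.2176*cos(u) + 12.2148)*sin(u)/(2.16*cos(u)^2 + 2.61*cos(u) - 4.4)^2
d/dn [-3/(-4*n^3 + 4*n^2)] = 3*(2 - 3*n)/(4*n^3*(n - 1)^2)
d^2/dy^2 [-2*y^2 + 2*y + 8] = -4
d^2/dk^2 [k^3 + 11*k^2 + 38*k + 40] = 6*k + 22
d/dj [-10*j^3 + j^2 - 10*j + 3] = -30*j^2 + 2*j - 10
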